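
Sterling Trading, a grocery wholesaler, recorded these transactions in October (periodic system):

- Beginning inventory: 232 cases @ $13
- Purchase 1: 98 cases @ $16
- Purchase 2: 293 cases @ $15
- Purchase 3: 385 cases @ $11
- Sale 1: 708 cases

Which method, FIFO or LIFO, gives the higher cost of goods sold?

FIFO

FIFO COGS: 232 @ $13 + 98 @ $16 + 293 @ $15 + 85 @ $11 = $9,914
LIFO COGS: 385 @ $11 + 293 @ $15 + 30 @ $16 = $9,110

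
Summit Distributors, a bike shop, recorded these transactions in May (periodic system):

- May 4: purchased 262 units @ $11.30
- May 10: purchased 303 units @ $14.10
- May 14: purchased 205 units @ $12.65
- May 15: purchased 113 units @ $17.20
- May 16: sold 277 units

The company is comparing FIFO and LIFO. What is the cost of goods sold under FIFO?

COGS = $3,172.10

FIFO COGS: 262 @ $11.30 + 15 @ $14.10 = $3,172.10
LIFO COGS: 113 @ $17.20 + 164 @ $12.65 = $4,018.20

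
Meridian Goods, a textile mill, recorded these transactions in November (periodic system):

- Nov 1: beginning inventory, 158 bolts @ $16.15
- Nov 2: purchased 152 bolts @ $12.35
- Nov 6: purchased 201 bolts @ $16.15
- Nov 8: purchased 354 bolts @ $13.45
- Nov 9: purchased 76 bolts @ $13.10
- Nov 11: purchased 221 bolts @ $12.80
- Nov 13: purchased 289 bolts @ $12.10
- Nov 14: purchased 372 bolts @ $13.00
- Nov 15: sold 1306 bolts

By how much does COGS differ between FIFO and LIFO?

FIFO COGS: 158 @ $16.15 + 152 @ $12.35 + 201 @ $16.15 + 354 @ $13.45 + 76 @ $13.10 + 221 @ $12.80 + 144 @ $12.10 = $18,003.15
LIFO COGS: 372 @ $13.00 + 289 @ $12.10 + 221 @ $12.80 + 76 @ $13.10 + 348 @ $13.45 = $16,837.90
Difference = |$18,003.15 − $16,837.90| = $1,165.25

$1,165.25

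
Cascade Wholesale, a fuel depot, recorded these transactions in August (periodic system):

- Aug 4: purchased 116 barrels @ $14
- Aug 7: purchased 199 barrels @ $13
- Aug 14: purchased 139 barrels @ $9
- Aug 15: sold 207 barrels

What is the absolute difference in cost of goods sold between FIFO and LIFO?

$672

FIFO COGS: 116 @ $14 + 91 @ $13 = $2,807
LIFO COGS: 139 @ $9 + 68 @ $13 = $2,135
Difference = |$2,807 − $2,135| = $672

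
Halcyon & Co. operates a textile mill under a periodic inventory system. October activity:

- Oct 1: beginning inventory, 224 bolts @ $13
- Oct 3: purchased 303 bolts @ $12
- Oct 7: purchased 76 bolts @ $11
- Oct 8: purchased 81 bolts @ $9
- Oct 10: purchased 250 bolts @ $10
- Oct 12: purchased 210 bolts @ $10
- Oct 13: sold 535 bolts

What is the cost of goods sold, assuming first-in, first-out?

Oct 13, 535 sold [FIFO — oldest first]: 224 @ $13 + 303 @ $12 + 8 @ $11 = $6,636
Ending inventory: 68 @ $11 + 81 @ $9 + 250 @ $10 + 210 @ $10 = $6,077
Check: goods available $12,713 = COGS $6,636 + ending $6,077

COGS = $6,636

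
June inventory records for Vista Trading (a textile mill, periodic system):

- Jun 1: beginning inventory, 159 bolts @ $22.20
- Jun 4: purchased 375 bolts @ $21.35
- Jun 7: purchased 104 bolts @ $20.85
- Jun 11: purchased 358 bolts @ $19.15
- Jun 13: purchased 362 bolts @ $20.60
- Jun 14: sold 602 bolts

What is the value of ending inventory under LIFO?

Jun 14, 602 sold [LIFO — newest first]: 362 @ $20.60 + 240 @ $19.15 = $12,053.20
Ending inventory: 159 @ $22.20 + 375 @ $21.35 + 104 @ $20.85 + 118 @ $19.15 = $15,964.15

Ending inventory = $15,964.15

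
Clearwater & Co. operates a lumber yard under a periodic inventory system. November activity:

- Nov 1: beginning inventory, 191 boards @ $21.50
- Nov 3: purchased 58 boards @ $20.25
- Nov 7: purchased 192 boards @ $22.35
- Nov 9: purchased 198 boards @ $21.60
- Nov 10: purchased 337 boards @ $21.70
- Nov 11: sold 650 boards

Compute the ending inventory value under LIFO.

Nov 11, 650 sold [LIFO — newest first]: 337 @ $21.70 + 198 @ $21.60 + 115 @ $22.35 = $14,159.95
Ending inventory: 191 @ $21.50 + 58 @ $20.25 + 77 @ $22.35 = $7,001.95

Ending inventory = $7,001.95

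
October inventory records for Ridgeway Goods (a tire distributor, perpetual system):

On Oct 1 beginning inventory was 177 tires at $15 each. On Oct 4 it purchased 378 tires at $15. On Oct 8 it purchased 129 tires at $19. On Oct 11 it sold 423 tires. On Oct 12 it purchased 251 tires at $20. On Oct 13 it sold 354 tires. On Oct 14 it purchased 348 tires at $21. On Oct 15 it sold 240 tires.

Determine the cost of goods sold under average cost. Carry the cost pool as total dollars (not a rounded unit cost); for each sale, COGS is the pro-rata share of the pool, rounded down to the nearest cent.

After Oct 1: 177 on hand, pool $2,655.00 (≈ $15.0000 each)
After Oct 4: 555 on hand, pool $8,325.00 (≈ $15.0000 each)
After Oct 8: 684 on hand, pool $10,776.00 (≈ $15.7544 each)
Oct 11, sell 423: 423/684 × $10,776.00 → $6,664.10
After Oct 12: 512 on hand, pool $9,131.90 (≈ $17.8357 each)
Oct 13, sell 354: 354/512 × $9,131.90 → $6,313.85
After Oct 14: 506 on hand, pool $10,126.05 (≈ $20.0120 each)
Oct 15, sell 240: 240/506 × $10,126.05 → $4,802.86
Total COGS = $6,664.10 + $6,313.85 + $4,802.86 = $17,780.81
Ending inventory (cost pool remaining) = $5,323.19

COGS = $17,780.81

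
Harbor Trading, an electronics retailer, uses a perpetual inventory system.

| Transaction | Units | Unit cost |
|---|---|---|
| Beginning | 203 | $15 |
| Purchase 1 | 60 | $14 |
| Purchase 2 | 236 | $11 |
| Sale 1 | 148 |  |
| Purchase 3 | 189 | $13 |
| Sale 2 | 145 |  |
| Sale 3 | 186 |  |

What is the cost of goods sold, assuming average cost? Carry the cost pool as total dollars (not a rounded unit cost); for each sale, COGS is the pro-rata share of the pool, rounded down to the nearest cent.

COGS = $6,222.62

After Beginning: 203 on hand, pool $3,045.00 (≈ $15.0000 each)
After Purchase 1: 263 on hand, pool $3,885.00 (≈ $14.7719 each)
After Purchase 2: 499 on hand, pool $6,481.00 (≈ $12.9880 each)
Sale 1, sell 148: 148/499 × $6,481.00 → $1,922.22
After Purchase 3: 540 on hand, pool $7,015.78 (≈ $12.9922 each)
Sale 2, sell 145: 145/540 × $7,015.78 → $1,883.86
Sale 3, sell 186: 186/395 × $5,131.92 → $2,416.54
Total COGS = $1,922.22 + $1,883.86 + $2,416.54 = $6,222.62
Ending inventory (cost pool remaining) = $2,715.38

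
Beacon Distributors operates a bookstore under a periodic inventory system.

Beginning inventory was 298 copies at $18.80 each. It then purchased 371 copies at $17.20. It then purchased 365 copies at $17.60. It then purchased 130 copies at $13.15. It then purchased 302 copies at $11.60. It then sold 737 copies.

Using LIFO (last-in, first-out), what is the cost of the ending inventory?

Ending inventory = $13,039.60

Sale 1 (737) [LIFO — newest first]: 302 @ $11.60 + 130 @ $13.15 + 305 @ $17.60 = $10,580.70
Ending inventory: 298 @ $18.80 + 371 @ $17.20 + 60 @ $17.60 = $13,039.60
Check: goods available $23,620.30 = COGS $10,580.70 + ending $13,039.60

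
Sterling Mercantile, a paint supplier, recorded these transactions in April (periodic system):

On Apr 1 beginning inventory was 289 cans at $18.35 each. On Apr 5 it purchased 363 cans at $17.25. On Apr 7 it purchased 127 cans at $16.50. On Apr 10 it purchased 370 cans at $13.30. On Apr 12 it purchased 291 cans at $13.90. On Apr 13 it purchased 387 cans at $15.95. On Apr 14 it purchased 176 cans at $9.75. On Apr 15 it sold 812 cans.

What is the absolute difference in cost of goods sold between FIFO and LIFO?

$2,749.55

FIFO COGS: 289 @ $18.35 + 363 @ $17.25 + 127 @ $16.50 + 33 @ $13.30 = $14,099.30
LIFO COGS: 176 @ $9.75 + 387 @ $15.95 + 249 @ $13.90 = $11,349.75
Difference = |$14,099.30 − $11,349.75| = $2,749.55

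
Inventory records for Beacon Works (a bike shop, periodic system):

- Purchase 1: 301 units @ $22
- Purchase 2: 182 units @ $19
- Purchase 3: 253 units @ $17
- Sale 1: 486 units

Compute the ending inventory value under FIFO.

Sale 1 (486) [FIFO — oldest first]: 301 @ $22 + 182 @ $19 + 3 @ $17 = $10,131
Ending inventory: 250 @ $17 = $4,250

Ending inventory = $4,250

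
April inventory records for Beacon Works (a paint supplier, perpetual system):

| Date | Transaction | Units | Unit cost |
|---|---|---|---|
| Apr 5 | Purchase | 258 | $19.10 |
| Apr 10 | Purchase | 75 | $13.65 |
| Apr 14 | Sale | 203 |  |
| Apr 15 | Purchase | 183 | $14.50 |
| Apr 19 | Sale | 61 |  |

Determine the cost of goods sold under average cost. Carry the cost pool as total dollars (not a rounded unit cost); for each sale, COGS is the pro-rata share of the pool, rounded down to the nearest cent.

After Apr 5: 258 on hand, pool $4,927.80 (≈ $19.1000 each)
After Apr 10: 333 on hand, pool $5,951.55 (≈ $17.8725 each)
Apr 14, sell 203: 203/333 × $5,951.55 → $3,628.12
After Apr 15: 313 on hand, pool $4,976.93 (≈ $15.9007 each)
Apr 19, sell 61: 61/313 × $4,976.93 → $969.94
Total COGS = $3,628.12 + $969.94 = $4,598.06
Ending inventory (cost pool remaining) = $4,006.99
Check: goods available $8,605.05 = COGS $4,598.06 + ending $4,006.99

COGS = $4,598.06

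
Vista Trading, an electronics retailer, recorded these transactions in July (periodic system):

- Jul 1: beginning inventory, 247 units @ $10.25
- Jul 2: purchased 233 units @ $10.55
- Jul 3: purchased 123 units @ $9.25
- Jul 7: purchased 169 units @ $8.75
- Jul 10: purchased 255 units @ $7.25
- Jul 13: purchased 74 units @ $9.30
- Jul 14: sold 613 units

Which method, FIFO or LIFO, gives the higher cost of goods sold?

FIFO COGS: 247 @ $10.25 + 233 @ $10.55 + 123 @ $9.25 + 10 @ $8.75 = $6,215.15
LIFO COGS: 74 @ $9.30 + 255 @ $7.25 + 169 @ $8.75 + 115 @ $9.25 = $5,079.45

FIFO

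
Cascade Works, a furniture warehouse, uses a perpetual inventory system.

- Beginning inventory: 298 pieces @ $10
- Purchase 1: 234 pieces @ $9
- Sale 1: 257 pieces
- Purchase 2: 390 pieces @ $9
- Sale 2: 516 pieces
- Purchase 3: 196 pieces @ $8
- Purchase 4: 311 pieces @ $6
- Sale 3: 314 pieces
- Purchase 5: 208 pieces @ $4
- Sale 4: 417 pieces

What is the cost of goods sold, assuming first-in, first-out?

COGS = $12,330

Sale 1 (257) [FIFO — oldest first]: 257 @ $10 = $2,570
Sale 2 (516) [FIFO — oldest first]: 41 @ $10 + 234 @ $9 + 241 @ $9 = $4,685
Sale 3 (314) [FIFO — oldest first]: 149 @ $9 + 165 @ $8 = $2,661
Sale 4 (417) [FIFO — oldest first]: 31 @ $8 + 311 @ $6 + 75 @ $4 = $2,414
Total COGS = $2,570 + $4,685 + $2,661 + $2,414 = $12,330
Ending inventory: 133 @ $4 = $532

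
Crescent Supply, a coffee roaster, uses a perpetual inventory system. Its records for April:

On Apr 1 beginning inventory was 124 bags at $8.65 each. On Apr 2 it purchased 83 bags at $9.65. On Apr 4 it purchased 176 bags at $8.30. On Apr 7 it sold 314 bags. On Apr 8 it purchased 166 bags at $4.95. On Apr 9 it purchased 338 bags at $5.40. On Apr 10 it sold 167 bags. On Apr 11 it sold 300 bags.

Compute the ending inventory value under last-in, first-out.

Apr 7, 314 sold [LIFO — newest first]: 176 @ $8.30 + 83 @ $9.65 + 55 @ $8.65 = $2,737.50
Apr 10, 167 sold [LIFO — newest first]: 167 @ $5.40 = $901.80
Apr 11, 300 sold [LIFO — newest first]: 171 @ $5.40 + 129 @ $4.95 = $1,561.95
Total COGS = $2,737.50 + $901.80 + $1,561.95 = $5,201.25
Ending inventory: 69 @ $8.65 + 37 @ $4.95 = $780.00

Ending inventory = $780.00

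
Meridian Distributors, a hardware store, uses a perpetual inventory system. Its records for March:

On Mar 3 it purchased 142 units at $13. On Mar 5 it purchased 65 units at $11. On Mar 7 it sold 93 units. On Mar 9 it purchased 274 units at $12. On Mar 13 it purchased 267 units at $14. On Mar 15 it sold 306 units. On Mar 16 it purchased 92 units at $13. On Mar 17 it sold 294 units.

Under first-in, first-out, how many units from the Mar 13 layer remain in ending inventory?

Mar 7, 93 sold [FIFO — oldest first]: 93 @ $13 = $1,209
Mar 15, 306 sold [FIFO — oldest first]: 49 @ $13 + 65 @ $11 + 192 @ $12 = $3,656
Mar 17, 294 sold [FIFO — oldest first]: 82 @ $12 + 212 @ $14 = $3,952
Total COGS = $1,209 + $3,656 + $3,952 = $8,817
Ending inventory: 55 @ $14 + 92 @ $13 = $1,966

55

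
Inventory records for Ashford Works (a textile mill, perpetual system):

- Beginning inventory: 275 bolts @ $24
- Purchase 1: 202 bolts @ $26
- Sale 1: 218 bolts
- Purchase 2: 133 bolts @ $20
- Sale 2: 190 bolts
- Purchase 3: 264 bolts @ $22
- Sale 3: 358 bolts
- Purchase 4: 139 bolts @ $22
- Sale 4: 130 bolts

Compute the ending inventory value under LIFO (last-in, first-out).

Sale 1 (218) [LIFO — newest first]: 202 @ $26 + 16 @ $24 = $5,636
Sale 2 (190) [LIFO — newest first]: 133 @ $20 + 57 @ $24 = $4,028
Sale 3 (358) [LIFO — newest first]: 264 @ $22 + 94 @ $24 = $8,064
Sale 4 (130) [LIFO — newest first]: 130 @ $22 = $2,860
Total COGS = $5,636 + $4,028 + $8,064 + $2,860 = $20,588
Ending inventory: 108 @ $24 + 9 @ $22 = $2,790
Check: goods available $23,378 = COGS $20,588 + ending $2,790

Ending inventory = $2,790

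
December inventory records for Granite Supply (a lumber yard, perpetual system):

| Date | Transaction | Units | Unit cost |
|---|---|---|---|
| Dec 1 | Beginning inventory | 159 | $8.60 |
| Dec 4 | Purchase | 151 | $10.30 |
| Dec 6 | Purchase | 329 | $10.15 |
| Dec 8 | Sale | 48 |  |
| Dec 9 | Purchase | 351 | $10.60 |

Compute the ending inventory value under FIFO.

Ending inventory = $9,569.85

Dec 8, 48 sold [FIFO — oldest first]: 48 @ $8.60 = $412.80
Ending inventory: 111 @ $8.60 + 151 @ $10.30 + 329 @ $10.15 + 351 @ $10.60 = $9,569.85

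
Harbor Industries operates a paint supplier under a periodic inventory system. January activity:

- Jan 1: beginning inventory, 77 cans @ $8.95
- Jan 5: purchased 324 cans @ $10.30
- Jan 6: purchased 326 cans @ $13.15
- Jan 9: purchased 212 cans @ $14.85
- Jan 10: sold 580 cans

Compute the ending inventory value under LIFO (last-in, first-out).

Ending inventory = $3,593.75

Jan 10, 580 sold [LIFO — newest first]: 212 @ $14.85 + 326 @ $13.15 + 42 @ $10.30 = $7,867.70
Ending inventory: 77 @ $8.95 + 282 @ $10.30 = $3,593.75
Check: goods available $11,461.45 = COGS $7,867.70 + ending $3,593.75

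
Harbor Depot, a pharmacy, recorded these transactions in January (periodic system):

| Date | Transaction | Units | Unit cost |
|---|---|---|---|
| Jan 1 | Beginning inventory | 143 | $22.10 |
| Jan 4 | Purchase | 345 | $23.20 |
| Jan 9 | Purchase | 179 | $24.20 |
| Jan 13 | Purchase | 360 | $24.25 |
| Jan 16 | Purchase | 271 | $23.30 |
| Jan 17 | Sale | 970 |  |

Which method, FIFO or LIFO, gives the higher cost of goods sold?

LIFO

FIFO COGS: 143 @ $22.10 + 345 @ $23.20 + 179 @ $24.20 + 303 @ $24.25 = $22,843.85
LIFO COGS: 271 @ $23.30 + 360 @ $24.25 + 179 @ $24.20 + 160 @ $23.20 = $23,088.10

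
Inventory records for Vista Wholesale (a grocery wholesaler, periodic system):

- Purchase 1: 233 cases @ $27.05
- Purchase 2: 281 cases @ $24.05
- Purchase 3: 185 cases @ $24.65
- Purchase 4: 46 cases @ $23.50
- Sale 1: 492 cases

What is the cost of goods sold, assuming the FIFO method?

COGS = $12,531.60

Sale 1 (492) [FIFO — oldest first]: 233 @ $27.05 + 259 @ $24.05 = $12,531.60
Ending inventory: 22 @ $24.05 + 185 @ $24.65 + 46 @ $23.50 = $6,170.35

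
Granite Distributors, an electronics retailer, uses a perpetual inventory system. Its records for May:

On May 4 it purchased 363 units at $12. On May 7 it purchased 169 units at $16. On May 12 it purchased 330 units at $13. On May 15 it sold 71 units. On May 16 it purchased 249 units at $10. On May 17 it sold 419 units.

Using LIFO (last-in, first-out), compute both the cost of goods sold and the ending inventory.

COGS = $5,623; ending inventory = $8,217

May 15, 71 sold [LIFO — newest first]: 71 @ $13 = $923
May 17, 419 sold [LIFO — newest first]: 249 @ $10 + 170 @ $13 = $4,700
Total COGS = $923 + $4,700 = $5,623
Ending inventory: 363 @ $12 + 169 @ $16 + 89 @ $13 = $8,217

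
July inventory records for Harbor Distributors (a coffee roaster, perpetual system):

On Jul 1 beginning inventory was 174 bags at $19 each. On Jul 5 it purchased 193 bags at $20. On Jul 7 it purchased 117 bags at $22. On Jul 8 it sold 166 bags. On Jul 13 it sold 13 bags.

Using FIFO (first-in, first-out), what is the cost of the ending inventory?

Ending inventory = $6,334

Jul 8, 166 sold [FIFO — oldest first]: 166 @ $19 = $3,154
Jul 13, 13 sold [FIFO — oldest first]: 8 @ $19 + 5 @ $20 = $252
Total COGS = $3,154 + $252 = $3,406
Ending inventory: 188 @ $20 + 117 @ $22 = $6,334
Check: goods available $9,740 = COGS $3,406 + ending $6,334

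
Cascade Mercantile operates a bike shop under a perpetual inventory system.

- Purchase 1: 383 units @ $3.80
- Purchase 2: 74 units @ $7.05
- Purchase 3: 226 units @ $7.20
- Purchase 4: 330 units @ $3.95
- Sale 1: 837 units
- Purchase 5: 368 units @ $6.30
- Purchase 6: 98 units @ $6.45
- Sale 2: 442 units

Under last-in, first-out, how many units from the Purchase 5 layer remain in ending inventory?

24

Sale 1 (837) [LIFO — newest first]: 330 @ $3.95 + 226 @ $7.20 + 74 @ $7.05 + 207 @ $3.80 = $4,239.00
Sale 2 (442) [LIFO — newest first]: 98 @ $6.45 + 344 @ $6.30 = $2,799.30
Total COGS = $4,239.00 + $2,799.30 = $7,038.30
Ending inventory: 176 @ $3.80 + 24 @ $6.30 = $820.00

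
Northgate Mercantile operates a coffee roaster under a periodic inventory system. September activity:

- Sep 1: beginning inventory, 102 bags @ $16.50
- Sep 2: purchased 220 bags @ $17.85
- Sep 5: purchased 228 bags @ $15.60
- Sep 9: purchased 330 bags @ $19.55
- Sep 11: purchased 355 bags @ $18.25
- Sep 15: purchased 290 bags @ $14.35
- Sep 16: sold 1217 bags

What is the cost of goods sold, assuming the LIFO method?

COGS = $20,898.45

Sep 16, 1217 sold [LIFO — newest first]: 290 @ $14.35 + 355 @ $18.25 + 330 @ $19.55 + 228 @ $15.60 + 14 @ $17.85 = $20,898.45
Ending inventory: 102 @ $16.50 + 206 @ $17.85 = $5,360.10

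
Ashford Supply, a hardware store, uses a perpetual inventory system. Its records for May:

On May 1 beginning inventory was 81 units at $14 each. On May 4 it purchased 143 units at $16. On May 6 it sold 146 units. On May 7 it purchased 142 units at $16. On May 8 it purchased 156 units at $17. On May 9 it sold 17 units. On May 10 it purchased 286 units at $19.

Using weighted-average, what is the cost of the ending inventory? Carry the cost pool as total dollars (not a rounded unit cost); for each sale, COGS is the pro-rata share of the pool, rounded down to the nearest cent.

Ending inventory = $11,273.09

After May 1: 81 on hand, pool $1,134.00 (≈ $14.0000 each)
After May 4: 224 on hand, pool $3,422.00 (≈ $15.2768 each)
May 6, sell 146: 146/224 × $3,422.00 → $2,230.41
After May 7: 220 on hand, pool $3,463.59 (≈ $15.7436 each)
After May 8: 376 on hand, pool $6,115.59 (≈ $16.2649 each)
May 9, sell 17: 17/376 × $6,115.59 → $276.50
After May 10: 645 on hand, pool $11,273.09 (≈ $17.4777 each)
Total COGS = $2,230.41 + $276.50 = $2,506.91
Ending inventory (cost pool remaining) = $11,273.09
Check: goods available $13,780.00 = COGS $2,506.91 + ending $11,273.09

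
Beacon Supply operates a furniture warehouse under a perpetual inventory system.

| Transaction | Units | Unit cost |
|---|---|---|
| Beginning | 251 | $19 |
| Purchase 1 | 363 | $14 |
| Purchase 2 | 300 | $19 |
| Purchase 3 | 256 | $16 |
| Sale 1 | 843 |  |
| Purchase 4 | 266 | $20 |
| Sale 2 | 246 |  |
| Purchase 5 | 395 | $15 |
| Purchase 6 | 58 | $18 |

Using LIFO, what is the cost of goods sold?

COGS = $18,734

Sale 1 (843) [LIFO — newest first]: 256 @ $16 + 300 @ $19 + 287 @ $14 = $13,814
Sale 2 (246) [LIFO — newest first]: 246 @ $20 = $4,920
Total COGS = $13,814 + $4,920 = $18,734
Ending inventory: 251 @ $19 + 76 @ $14 + 20 @ $20 + 395 @ $15 + 58 @ $18 = $13,202
Check: goods available $31,936 = COGS $18,734 + ending $13,202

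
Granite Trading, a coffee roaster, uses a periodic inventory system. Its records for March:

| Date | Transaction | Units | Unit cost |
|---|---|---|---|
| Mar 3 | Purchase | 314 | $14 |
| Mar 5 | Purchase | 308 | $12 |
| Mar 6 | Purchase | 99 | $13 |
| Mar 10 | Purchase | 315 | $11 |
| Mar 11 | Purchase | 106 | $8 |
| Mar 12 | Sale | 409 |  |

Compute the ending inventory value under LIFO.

Ending inventory = $9,511

Mar 12, 409 sold [LIFO — newest first]: 106 @ $8 + 303 @ $11 = $4,181
Ending inventory: 314 @ $14 + 308 @ $12 + 99 @ $13 + 12 @ $11 = $9,511
Check: goods available $13,692 = COGS $4,181 + ending $9,511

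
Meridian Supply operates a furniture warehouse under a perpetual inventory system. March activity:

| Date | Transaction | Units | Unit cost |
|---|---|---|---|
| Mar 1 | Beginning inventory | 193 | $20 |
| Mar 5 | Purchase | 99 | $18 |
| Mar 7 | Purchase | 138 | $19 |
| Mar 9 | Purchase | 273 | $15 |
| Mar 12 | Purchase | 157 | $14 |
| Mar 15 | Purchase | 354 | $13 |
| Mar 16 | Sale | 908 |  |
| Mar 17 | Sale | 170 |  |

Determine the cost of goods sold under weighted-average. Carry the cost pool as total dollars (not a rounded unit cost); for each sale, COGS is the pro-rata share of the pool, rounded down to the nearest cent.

COGS = $17,012.68

After Mar 1: 193 on hand, pool $3,860.00 (≈ $20.0000 each)
After Mar 5: 292 on hand, pool $5,642.00 (≈ $19.3219 each)
After Mar 7: 430 on hand, pool $8,264.00 (≈ $19.2186 each)
After Mar 9: 703 on hand, pool $12,359.00 (≈ $17.5804 each)
After Mar 12: 860 on hand, pool $14,557.00 (≈ $16.9267 each)
After Mar 15: 1214 on hand, pool $19,159.00 (≈ $15.7817 each)
Mar 16, sell 908: 908/1214 × $19,159.00 → $14,329.79
Mar 17, sell 170: 170/306 × $4,829.21 → $2,682.89
Total COGS = $14,329.79 + $2,682.89 = $17,012.68
Ending inventory (cost pool remaining) = $2,146.32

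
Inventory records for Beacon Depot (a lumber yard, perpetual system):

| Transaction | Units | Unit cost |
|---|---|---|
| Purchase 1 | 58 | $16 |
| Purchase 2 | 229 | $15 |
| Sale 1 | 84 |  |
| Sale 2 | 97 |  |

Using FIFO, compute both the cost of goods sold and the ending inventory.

COGS = $2,773; ending inventory = $1,590

Sale 1 (84) [FIFO — oldest first]: 58 @ $16 + 26 @ $15 = $1,318
Sale 2 (97) [FIFO — oldest first]: 97 @ $15 = $1,455
Total COGS = $1,318 + $1,455 = $2,773
Ending inventory: 106 @ $15 = $1,590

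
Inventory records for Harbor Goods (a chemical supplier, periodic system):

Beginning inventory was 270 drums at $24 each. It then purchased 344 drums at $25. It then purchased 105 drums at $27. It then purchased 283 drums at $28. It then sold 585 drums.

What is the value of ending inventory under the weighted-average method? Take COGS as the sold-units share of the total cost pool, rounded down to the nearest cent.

Ending inventory = $10,753.36

Sale 1, sell 585: 585/1002 × $25,839.00 → $15,085.64
Ending inventory (cost pool remaining) = $10,753.36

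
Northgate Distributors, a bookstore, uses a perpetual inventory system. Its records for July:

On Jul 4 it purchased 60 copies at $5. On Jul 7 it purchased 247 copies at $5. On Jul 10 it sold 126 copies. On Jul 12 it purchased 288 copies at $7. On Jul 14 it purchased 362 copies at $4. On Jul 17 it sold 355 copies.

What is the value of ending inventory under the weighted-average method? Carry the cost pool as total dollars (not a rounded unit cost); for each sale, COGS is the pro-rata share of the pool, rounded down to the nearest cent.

Ending inventory = $2,502.59

After Jul 4: 60 on hand, pool $300.00 (≈ $5.0000 each)
After Jul 7: 307 on hand, pool $1,535.00 (≈ $5.0000 each)
Jul 10, sell 126: 126/307 × $1,535.00 → $630.00
After Jul 12: 469 on hand, pool $2,921.00 (≈ $6.2281 each)
After Jul 14: 831 on hand, pool $4,369.00 (≈ $5.2575 each)
Jul 17, sell 355: 355/831 × $4,369.00 → $1,866.41
Total COGS = $630.00 + $1,866.41 = $2,496.41
Ending inventory (cost pool remaining) = $2,502.59
Check: goods available $4,999.00 = COGS $2,496.41 + ending $2,502.59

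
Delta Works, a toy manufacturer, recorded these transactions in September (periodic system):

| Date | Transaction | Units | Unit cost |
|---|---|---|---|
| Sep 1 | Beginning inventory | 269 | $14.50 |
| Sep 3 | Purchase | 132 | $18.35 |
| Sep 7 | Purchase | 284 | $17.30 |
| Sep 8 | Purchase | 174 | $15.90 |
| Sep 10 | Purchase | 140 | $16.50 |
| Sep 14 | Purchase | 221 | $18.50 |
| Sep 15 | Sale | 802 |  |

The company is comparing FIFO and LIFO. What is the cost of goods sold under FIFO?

FIFO COGS: 269 @ $14.50 + 132 @ $18.35 + 284 @ $17.30 + 117 @ $15.90 = $13,096.20
LIFO COGS: 221 @ $18.50 + 140 @ $16.50 + 174 @ $15.90 + 267 @ $17.30 = $13,784.20

COGS = $13,096.20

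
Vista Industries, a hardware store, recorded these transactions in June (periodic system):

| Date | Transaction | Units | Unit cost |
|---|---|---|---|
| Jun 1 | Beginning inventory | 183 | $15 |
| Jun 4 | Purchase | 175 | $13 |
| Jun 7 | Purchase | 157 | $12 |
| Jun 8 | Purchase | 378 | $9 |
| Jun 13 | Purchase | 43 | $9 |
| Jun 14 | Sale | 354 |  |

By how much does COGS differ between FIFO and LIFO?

$1,782

FIFO COGS: 183 @ $15 + 171 @ $13 = $4,968
LIFO COGS: 43 @ $9 + 311 @ $9 = $3,186
Difference = |$4,968 − $3,186| = $1,782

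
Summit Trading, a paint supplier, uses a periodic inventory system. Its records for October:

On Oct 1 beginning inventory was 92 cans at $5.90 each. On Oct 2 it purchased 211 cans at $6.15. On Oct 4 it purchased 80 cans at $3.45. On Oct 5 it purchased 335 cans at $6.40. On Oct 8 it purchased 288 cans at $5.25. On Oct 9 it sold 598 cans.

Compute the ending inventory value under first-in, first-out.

Oct 9, 598 sold [FIFO — oldest first]: 92 @ $5.90 + 211 @ $6.15 + 80 @ $3.45 + 215 @ $6.40 = $3,492.45
Ending inventory: 120 @ $6.40 + 288 @ $5.25 = $2,280.00

Ending inventory = $2,280.00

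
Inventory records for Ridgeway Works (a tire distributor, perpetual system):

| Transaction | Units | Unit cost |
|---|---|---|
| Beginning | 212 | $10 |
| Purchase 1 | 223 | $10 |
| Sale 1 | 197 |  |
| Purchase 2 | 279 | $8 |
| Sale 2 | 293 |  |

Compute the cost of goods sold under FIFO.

COGS = $4,790

Sale 1 (197) [FIFO — oldest first]: 197 @ $10 = $1,970
Sale 2 (293) [FIFO — oldest first]: 15 @ $10 + 223 @ $10 + 55 @ $8 = $2,820
Total COGS = $1,970 + $2,820 = $4,790
Ending inventory: 224 @ $8 = $1,792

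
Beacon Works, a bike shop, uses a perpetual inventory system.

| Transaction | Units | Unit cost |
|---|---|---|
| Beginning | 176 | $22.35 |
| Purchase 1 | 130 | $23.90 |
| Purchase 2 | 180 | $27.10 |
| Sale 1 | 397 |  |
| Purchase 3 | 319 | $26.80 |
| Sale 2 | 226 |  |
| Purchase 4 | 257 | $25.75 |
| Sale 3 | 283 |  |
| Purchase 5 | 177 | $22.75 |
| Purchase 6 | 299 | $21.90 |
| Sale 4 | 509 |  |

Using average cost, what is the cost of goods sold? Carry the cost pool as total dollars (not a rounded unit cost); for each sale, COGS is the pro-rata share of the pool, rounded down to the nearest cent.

COGS = $34,813.56

After Beginning: 176 on hand, pool $3,933.60 (≈ $22.3500 each)
After Purchase 1: 306 on hand, pool $7,040.60 (≈ $23.0085 each)
After Purchase 2: 486 on hand, pool $11,918.60 (≈ $24.5239 each)
Sale 1, sell 397: 397/486 × $11,918.60 → $9,735.97
After Purchase 3: 408 on hand, pool $10,731.83 (≈ $26.3035 each)
Sale 2, sell 226: 226/408 × $10,731.83 → $5,944.59
After Purchase 4: 439 on hand, pool $11,404.99 (≈ $25.9795 each)
Sale 3, sell 283: 283/439 × $11,404.99 → $7,352.19
After Purchase 5: 333 on hand, pool $8,079.55 (≈ $24.2629 each)
After Purchase 6: 632 on hand, pool $14,627.65 (≈ $23.1450 each)
Sale 4, sell 509: 509/632 × $14,627.65 → $11,780.81
Total COGS = $9,735.97 + $5,944.59 + $7,352.19 + $11,780.81 = $34,813.56
Ending inventory (cost pool remaining) = $2,846.84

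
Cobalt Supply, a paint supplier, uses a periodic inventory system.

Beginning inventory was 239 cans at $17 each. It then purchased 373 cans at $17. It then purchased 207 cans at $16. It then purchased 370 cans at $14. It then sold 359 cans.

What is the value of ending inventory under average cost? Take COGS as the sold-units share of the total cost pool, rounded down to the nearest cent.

Ending inventory = $13,190.65

Sale 1, sell 359: 359/1189 × $18,896.00 → $5,705.35
Ending inventory (cost pool remaining) = $13,190.65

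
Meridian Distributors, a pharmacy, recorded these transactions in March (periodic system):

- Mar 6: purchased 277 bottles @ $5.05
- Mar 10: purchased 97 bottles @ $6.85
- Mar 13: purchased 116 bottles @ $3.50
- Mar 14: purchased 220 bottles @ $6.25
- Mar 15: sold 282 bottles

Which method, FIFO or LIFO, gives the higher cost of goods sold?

LIFO

FIFO COGS: 277 @ $5.05 + 5 @ $6.85 = $1,433.10
LIFO COGS: 220 @ $6.25 + 62 @ $3.50 = $1,592.00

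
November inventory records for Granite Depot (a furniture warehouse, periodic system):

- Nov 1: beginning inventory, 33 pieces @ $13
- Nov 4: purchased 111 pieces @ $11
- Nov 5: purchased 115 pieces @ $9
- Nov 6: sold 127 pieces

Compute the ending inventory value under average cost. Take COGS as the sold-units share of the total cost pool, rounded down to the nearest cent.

Nov 6, sell 127: 127/259 × $2,685.00 → $1,316.58
Ending inventory (cost pool remaining) = $1,368.42
Check: goods available $2,685.00 = COGS $1,316.58 + ending $1,368.42

Ending inventory = $1,368.42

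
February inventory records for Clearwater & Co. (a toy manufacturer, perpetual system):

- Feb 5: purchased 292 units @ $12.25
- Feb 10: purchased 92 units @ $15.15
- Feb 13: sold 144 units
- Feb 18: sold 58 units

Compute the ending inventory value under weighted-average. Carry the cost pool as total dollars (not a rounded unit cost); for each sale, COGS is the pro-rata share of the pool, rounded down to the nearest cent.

After Feb 5: 292 on hand, pool $3,577.00 (≈ $12.2500 each)
After Feb 10: 384 on hand, pool $4,970.80 (≈ $12.9448 each)
Feb 13, sell 144: 144/384 × $4,970.80 → $1,864.05
Feb 18, sell 58: 58/240 × $3,106.75 → $750.79
Total COGS = $1,864.05 + $750.79 = $2,614.84
Ending inventory (cost pool remaining) = $2,355.96
Check: goods available $4,970.80 = COGS $2,614.84 + ending $2,355.96

Ending inventory = $2,355.96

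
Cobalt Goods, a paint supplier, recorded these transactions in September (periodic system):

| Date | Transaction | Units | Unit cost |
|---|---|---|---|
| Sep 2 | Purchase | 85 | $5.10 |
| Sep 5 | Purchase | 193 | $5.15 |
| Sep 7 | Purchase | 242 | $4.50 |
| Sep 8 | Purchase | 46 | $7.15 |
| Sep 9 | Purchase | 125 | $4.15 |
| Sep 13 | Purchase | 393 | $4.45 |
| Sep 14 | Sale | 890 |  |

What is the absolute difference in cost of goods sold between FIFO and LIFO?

$131.55

FIFO COGS: 85 @ $5.10 + 193 @ $5.15 + 242 @ $4.50 + 46 @ $7.15 + 125 @ $4.15 + 199 @ $4.45 = $4,249.65
LIFO COGS: 393 @ $4.45 + 125 @ $4.15 + 46 @ $7.15 + 242 @ $4.50 + 84 @ $5.15 = $4,118.10
Difference = |$4,249.65 − $4,118.10| = $131.55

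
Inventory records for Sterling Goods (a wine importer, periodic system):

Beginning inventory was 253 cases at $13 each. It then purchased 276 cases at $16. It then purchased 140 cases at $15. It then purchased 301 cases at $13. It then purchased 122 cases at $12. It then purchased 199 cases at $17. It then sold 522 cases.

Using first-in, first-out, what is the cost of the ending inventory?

Ending inventory = $10,972

Sale 1 (522) [FIFO — oldest first]: 253 @ $13 + 269 @ $16 = $7,593
Ending inventory: 7 @ $16 + 140 @ $15 + 301 @ $13 + 122 @ $12 + 199 @ $17 = $10,972
Check: goods available $18,565 = COGS $7,593 + ending $10,972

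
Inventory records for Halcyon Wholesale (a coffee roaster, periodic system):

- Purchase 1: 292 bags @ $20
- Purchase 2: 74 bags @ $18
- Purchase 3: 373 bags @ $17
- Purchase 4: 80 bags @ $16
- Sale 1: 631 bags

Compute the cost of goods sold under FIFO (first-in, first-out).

Sale 1 (631) [FIFO — oldest first]: 292 @ $20 + 74 @ $18 + 265 @ $17 = $11,677
Ending inventory: 108 @ $17 + 80 @ $16 = $3,116
Check: goods available $14,793 = COGS $11,677 + ending $3,116

COGS = $11,677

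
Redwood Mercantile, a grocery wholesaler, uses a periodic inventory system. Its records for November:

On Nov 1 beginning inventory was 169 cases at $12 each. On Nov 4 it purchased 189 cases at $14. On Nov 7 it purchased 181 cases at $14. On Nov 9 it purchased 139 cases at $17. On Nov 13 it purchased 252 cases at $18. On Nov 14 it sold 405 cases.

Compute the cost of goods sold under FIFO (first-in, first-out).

COGS = $5,332

Nov 14, 405 sold [FIFO — oldest first]: 169 @ $12 + 189 @ $14 + 47 @ $14 = $5,332
Ending inventory: 134 @ $14 + 139 @ $17 + 252 @ $18 = $8,775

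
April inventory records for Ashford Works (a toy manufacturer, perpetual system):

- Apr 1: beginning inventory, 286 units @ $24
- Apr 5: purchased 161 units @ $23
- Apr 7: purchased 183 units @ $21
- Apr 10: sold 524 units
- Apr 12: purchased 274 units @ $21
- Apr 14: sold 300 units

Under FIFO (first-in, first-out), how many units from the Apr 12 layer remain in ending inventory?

80

Apr 10, 524 sold [FIFO — oldest first]: 286 @ $24 + 161 @ $23 + 77 @ $21 = $12,184
Apr 14, 300 sold [FIFO — oldest first]: 106 @ $21 + 194 @ $21 = $6,300
Total COGS = $12,184 + $6,300 = $18,484
Ending inventory: 80 @ $21 = $1,680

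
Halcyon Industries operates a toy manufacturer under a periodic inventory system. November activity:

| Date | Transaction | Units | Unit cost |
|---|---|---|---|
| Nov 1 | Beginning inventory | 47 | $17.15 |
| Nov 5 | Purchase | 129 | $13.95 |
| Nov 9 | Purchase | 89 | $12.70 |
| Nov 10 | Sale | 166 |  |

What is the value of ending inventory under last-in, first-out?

Nov 10, 166 sold [LIFO — newest first]: 89 @ $12.70 + 77 @ $13.95 = $2,204.45
Ending inventory: 47 @ $17.15 + 52 @ $13.95 = $1,531.45
Check: goods available $3,735.90 = COGS $2,204.45 + ending $1,531.45

Ending inventory = $1,531.45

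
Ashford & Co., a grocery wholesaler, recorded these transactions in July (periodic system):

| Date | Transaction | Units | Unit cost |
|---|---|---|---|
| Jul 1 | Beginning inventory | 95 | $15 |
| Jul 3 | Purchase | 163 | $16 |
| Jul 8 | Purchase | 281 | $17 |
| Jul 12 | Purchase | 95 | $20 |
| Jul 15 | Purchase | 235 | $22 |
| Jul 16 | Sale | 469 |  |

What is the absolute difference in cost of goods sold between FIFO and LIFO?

FIFO COGS: 95 @ $15 + 163 @ $16 + 211 @ $17 = $7,620
LIFO COGS: 235 @ $22 + 95 @ $20 + 139 @ $17 = $9,433
Difference = |$7,620 − $9,433| = $1,813

$1,813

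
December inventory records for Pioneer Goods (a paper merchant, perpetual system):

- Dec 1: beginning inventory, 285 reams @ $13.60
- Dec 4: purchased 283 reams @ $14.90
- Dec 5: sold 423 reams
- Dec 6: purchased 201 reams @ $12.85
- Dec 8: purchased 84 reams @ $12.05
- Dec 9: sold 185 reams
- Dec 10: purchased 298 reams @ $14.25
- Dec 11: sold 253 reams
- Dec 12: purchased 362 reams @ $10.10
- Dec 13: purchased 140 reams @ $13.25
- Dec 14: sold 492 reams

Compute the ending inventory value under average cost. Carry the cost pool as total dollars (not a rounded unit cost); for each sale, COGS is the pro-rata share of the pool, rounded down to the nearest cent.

Ending inventory = $3,599.15

After Dec 1: 285 on hand, pool $3,876.00 (≈ $13.6000 each)
After Dec 4: 568 on hand, pool $8,092.70 (≈ $14.2477 each)
Dec 5, sell 423: 423/568 × $8,092.70 → $6,026.78
After Dec 6: 346 on hand, pool $4,648.77 (≈ $13.4358 each)
After Dec 8: 430 on hand, pool $5,660.97 (≈ $13.1650 each)
Dec 9, sell 185: 185/430 × $5,660.97 → $2,435.53
After Dec 10: 543 on hand, pool $7,471.94 (≈ $13.7605 each)
Dec 11, sell 253: 253/543 × $7,471.94 → $3,481.40
After Dec 12: 652 on hand, pool $7,646.74 (≈ $11.7281 each)
After Dec 13: 792 on hand, pool $9,501.74 (≈ $11.9971 each)
Dec 14, sell 492: 492/792 × $9,501.74 → $5,902.59
Total COGS = $6,026.78 + $2,435.53 + $3,481.40 + $5,902.59 = $17,846.30
Ending inventory (cost pool remaining) = $3,599.15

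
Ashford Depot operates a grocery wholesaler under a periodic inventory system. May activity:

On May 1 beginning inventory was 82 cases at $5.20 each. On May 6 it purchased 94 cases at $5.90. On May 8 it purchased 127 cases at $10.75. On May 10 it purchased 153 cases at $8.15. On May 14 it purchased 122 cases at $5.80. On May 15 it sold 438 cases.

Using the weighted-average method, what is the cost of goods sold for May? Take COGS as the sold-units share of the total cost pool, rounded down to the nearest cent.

COGS = $3,259.08

May 15, sell 438: 438/578 × $4,300.80 → $3,259.08
Ending inventory (cost pool remaining) = $1,041.72
Check: goods available $4,300.80 = COGS $3,259.08 + ending $1,041.72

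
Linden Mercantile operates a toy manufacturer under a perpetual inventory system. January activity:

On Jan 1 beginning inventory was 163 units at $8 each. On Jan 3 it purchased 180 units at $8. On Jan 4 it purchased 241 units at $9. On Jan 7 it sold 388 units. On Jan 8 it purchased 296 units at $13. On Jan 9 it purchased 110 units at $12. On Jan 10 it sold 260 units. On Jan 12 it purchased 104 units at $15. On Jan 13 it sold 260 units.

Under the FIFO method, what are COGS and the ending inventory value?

Jan 7, 388 sold [FIFO — oldest first]: 163 @ $8 + 180 @ $8 + 45 @ $9 = $3,149
Jan 10, 260 sold [FIFO — oldest first]: 196 @ $9 + 64 @ $13 = $2,596
Jan 13, 260 sold [FIFO — oldest first]: 232 @ $13 + 28 @ $12 = $3,352
Total COGS = $3,149 + $2,596 + $3,352 = $9,097
Ending inventory: 82 @ $12 + 104 @ $15 = $2,544

COGS = $9,097; ending inventory = $2,544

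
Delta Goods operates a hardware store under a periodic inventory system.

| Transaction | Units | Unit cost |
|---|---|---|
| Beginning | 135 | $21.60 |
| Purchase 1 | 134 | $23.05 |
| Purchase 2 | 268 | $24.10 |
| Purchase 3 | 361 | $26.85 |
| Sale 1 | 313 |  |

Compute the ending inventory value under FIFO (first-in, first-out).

Ending inventory = $15,091.25

Sale 1 (313) [FIFO — oldest first]: 135 @ $21.60 + 134 @ $23.05 + 44 @ $24.10 = $7,065.10
Ending inventory: 224 @ $24.10 + 361 @ $26.85 = $15,091.25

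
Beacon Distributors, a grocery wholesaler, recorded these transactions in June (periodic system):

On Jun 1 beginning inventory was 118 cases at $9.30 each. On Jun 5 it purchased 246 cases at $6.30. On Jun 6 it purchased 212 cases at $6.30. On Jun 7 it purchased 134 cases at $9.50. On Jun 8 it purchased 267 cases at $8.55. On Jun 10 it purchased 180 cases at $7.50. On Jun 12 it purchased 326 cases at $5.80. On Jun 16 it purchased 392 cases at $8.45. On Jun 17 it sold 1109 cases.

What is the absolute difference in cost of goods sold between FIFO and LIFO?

$171.40

FIFO COGS: 118 @ $9.30 + 246 @ $6.30 + 212 @ $6.30 + 134 @ $9.50 + 267 @ $8.55 + 132 @ $7.50 = $8,528.65
LIFO COGS: 392 @ $8.45 + 326 @ $5.80 + 180 @ $7.50 + 211 @ $8.55 = $8,357.25
Difference = |$8,528.65 − $8,357.25| = $171.40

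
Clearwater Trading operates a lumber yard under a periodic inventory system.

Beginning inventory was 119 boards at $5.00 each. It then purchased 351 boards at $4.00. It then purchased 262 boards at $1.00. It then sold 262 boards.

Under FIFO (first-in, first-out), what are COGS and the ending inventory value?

Sale 1 (262) [FIFO — oldest first]: 119 @ $5.00 + 143 @ $4.00 = $1,167.00
Ending inventory: 208 @ $4.00 + 262 @ $1.00 = $1,094.00

COGS = $1,167.00; ending inventory = $1,094.00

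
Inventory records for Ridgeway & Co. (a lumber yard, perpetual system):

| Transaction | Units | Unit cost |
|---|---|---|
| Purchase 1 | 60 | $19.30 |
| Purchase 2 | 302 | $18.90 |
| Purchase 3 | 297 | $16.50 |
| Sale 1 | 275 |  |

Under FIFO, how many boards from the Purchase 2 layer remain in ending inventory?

87

Sale 1 (275) [FIFO — oldest first]: 60 @ $19.30 + 215 @ $18.90 = $5,221.50
Ending inventory: 87 @ $18.90 + 297 @ $16.50 = $6,544.80
Check: goods available $11,766.30 = COGS $5,221.50 + ending $6,544.80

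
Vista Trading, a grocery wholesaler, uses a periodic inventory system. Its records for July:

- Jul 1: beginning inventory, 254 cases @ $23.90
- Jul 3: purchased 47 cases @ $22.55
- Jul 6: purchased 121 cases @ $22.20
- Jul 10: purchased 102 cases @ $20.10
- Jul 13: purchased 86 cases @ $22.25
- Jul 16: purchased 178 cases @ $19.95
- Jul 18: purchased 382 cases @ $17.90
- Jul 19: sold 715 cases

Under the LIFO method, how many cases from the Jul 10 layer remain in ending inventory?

33

Jul 19, 715 sold [LIFO — newest first]: 382 @ $17.90 + 178 @ $19.95 + 86 @ $22.25 + 69 @ $20.10 = $13,689.30
Ending inventory: 254 @ $23.90 + 47 @ $22.55 + 121 @ $22.20 + 33 @ $20.10 = $10,479.95
Check: goods available $24,169.25 = COGS $13,689.30 + ending $10,479.95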